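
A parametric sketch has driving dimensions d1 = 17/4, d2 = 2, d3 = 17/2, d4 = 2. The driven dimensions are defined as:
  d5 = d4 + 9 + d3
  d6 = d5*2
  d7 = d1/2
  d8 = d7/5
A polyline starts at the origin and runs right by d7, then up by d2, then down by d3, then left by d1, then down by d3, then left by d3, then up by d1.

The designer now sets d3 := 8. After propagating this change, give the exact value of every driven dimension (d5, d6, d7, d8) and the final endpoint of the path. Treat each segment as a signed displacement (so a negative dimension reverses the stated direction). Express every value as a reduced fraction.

Apply edit: d3 := 8
  d5 = d4 + 9 + d3 = 19
  d6 = d5*2 = 38
  d7 = d1/2 = 17/8
  d8 = d7/5 = 17/40
Walk from origin (0, 0):
  seg 1: right by d7 = 17/8 → (17/8, 0)
  seg 2: up by d2 = 2 → (17/8, 2)
  seg 3: down by d3 = 8 → (17/8, -6)
  seg 4: left by d1 = 17/4 → (-17/8, -6)
  seg 5: down by d3 = 8 → (-17/8, -14)
  seg 6: left by d3 = 8 → (-81/8, -14)
  seg 7: up by d1 = 17/4 → (-81/8, -39/4)

d5 = 19
d6 = 38
d7 = 17/8
d8 = 17/40
endpoint = (-81/8, -39/4)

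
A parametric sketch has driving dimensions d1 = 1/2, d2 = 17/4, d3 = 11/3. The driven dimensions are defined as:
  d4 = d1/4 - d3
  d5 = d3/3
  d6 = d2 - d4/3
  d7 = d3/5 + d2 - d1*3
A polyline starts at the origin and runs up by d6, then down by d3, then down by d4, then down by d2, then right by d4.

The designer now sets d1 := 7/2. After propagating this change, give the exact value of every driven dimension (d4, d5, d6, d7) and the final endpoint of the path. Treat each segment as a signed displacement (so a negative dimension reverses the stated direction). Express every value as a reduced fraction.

Apply edit: d1 := 7/2
  d4 = d1/4 - d3 = -67/24
  d5 = d3/3 = 11/9
  d6 = d2 - d4/3 = 373/72
  d7 = d3/5 + d2 - d1*3 = -331/60
Walk from origin (0, 0):
  seg 1: up by d6 = 373/72 → (0, 373/72)
  seg 2: down by d3 = 11/3 → (0, 109/72)
  seg 3: down by d4 = -67/24 → (0, 155/36)
  seg 4: down by d2 = 17/4 → (0, 1/18)
  seg 5: right by d4 = -67/24 → (-67/24, 1/18)

d4 = -67/24
d5 = 11/9
d6 = 373/72
d7 = -331/60
endpoint = (-67/24, 1/18)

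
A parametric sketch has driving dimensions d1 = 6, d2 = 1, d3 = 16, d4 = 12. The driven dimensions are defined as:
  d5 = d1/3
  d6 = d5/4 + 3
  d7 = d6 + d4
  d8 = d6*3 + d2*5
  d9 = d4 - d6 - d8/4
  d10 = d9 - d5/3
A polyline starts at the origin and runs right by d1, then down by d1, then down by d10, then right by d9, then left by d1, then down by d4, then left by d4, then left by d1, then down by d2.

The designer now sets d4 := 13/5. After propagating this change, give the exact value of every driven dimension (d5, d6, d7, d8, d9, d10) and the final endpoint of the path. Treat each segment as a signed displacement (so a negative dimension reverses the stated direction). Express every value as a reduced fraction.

Apply edit: d4 := 13/5
  d5 = d1/3 = 2
  d6 = d5/4 + 3 = 7/2
  d7 = d6 + d4 = 61/10
  d8 = d6*3 + d2*5 = 31/2
  d9 = d4 - d6 - d8/4 = -191/40
  d10 = d9 - d5/3 = -653/120
Walk from origin (0, 0):
  seg 1: right by d1 = 6 → (6, 0)
  seg 2: down by d1 = 6 → (6, -6)
  seg 3: down by d10 = -653/120 → (6, -67/120)
  seg 4: right by d9 = -191/40 → (49/40, -67/120)
  seg 5: left by d1 = 6 → (-191/40, -67/120)
  seg 6: down by d4 = 13/5 → (-191/40, -379/120)
  seg 7: left by d4 = 13/5 → (-59/8, -379/120)
  seg 8: left by d1 = 6 → (-107/8, -379/120)
  seg 9: down by d2 = 1 → (-107/8, -499/120)

d5 = 2
d6 = 7/2
d7 = 61/10
d8 = 31/2
d9 = -191/40
d10 = -653/120
endpoint = (-107/8, -499/120)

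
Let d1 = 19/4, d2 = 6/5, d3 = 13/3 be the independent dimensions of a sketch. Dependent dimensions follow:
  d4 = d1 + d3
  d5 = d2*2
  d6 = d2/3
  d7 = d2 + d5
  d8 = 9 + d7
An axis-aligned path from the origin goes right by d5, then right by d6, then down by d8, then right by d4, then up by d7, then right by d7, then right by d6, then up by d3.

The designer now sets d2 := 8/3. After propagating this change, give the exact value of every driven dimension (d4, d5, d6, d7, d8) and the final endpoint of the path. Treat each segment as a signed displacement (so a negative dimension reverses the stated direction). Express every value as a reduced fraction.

Apply edit: d2 := 8/3
  d4 = d1 + d3 = 109/12
  d5 = d2*2 = 16/3
  d6 = d2/3 = 8/9
  d7 = d2 + d5 = 8
  d8 = 9 + d7 = 17
Walk from origin (0, 0):
  seg 1: right by d5 = 16/3 → (16/3, 0)
  seg 2: right by d6 = 8/9 → (56/9, 0)
  seg 3: down by d8 = 17 → (56/9, -17)
  seg 4: right by d4 = 109/12 → (551/36, -17)
  seg 5: up by d7 = 8 → (551/36, -9)
  seg 6: right by d7 = 8 → (839/36, -9)
  seg 7: right by d6 = 8/9 → (871/36, -9)
  seg 8: up by d3 = 13/3 → (871/36, -14/3)

d4 = 109/12
d5 = 16/3
d6 = 8/9
d7 = 8
d8 = 17
endpoint = (871/36, -14/3)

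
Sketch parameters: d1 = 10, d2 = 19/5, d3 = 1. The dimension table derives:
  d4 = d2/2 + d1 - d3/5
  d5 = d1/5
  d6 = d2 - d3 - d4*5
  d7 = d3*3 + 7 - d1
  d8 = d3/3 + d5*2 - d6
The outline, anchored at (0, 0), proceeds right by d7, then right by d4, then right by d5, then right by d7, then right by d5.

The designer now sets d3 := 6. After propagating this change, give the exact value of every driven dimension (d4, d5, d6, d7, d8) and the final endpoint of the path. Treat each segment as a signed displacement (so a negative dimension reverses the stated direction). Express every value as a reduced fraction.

d4 = 107/10
d5 = 2
d6 = -557/10
d7 = 15
d8 = 617/10
endpoint = (447/10, 0)

Apply edit: d3 := 6
  d4 = d2/2 + d1 - d3/5 = 107/10
  d5 = d1/5 = 2
  d6 = d2 - d3 - d4*5 = -557/10
  d7 = d3*3 + 7 - d1 = 15
  d8 = d3/3 + d5*2 - d6 = 617/10
Walk from origin (0, 0):
  seg 1: right by d7 = 15 → (15, 0)
  seg 2: right by d4 = 107/10 → (257/10, 0)
  seg 3: right by d5 = 2 → (277/10, 0)
  seg 4: right by d7 = 15 → (427/10, 0)
  seg 5: right by d5 = 2 → (447/10, 0)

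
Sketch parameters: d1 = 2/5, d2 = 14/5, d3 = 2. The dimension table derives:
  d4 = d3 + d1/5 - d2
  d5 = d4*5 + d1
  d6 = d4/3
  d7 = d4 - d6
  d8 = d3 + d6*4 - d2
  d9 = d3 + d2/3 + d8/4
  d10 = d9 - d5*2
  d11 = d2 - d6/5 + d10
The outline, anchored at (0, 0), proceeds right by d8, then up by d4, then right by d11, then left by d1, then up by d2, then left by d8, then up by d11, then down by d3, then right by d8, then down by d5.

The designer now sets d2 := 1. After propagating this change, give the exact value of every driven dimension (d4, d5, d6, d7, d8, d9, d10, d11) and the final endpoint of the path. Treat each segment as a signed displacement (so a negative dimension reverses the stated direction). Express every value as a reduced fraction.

d4 = 27/25
d5 = 29/5
d6 = 9/25
d7 = 18/25
d8 = 61/25
d9 = 883/300
d10 = -2597/300
d11 = -11593/1500
endpoint = (-8533/1500, -20173/1500)

Apply edit: d2 := 1
  d4 = d3 + d1/5 - d2 = 27/25
  d5 = d4*5 + d1 = 29/5
  d6 = d4/3 = 9/25
  d7 = d4 - d6 = 18/25
  d8 = d3 + d6*4 - d2 = 61/25
  d9 = d3 + d2/3 + d8/4 = 883/300
  d10 = d9 - d5*2 = -2597/300
  d11 = d2 - d6/5 + d10 = -11593/1500
Walk from origin (0, 0):
  seg 1: right by d8 = 61/25 → (61/25, 0)
  seg 2: up by d4 = 27/25 → (61/25, 27/25)
  seg 3: right by d11 = -11593/1500 → (-7933/1500, 27/25)
  seg 4: left by d1 = 2/5 → (-8533/1500, 27/25)
  seg 5: up by d2 = 1 → (-8533/1500, 52/25)
  seg 6: left by d8 = 61/25 → (-12193/1500, 52/25)
  seg 7: up by d11 = -11593/1500 → (-12193/1500, -8473/1500)
  seg 8: down by d3 = 2 → (-12193/1500, -11473/1500)
  seg 9: right by d8 = 61/25 → (-8533/1500, -11473/1500)
  seg 10: down by d5 = 29/5 → (-8533/1500, -20173/1500)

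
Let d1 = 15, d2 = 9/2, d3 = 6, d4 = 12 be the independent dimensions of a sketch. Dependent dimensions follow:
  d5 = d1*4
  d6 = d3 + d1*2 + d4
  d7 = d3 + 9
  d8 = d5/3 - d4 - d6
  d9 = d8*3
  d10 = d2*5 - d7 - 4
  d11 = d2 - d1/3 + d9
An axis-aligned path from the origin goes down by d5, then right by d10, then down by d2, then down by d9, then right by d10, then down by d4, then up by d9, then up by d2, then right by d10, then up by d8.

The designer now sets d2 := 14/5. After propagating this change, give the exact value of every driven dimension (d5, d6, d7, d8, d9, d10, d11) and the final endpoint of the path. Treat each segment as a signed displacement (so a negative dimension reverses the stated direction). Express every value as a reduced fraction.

Apply edit: d2 := 14/5
  d5 = d1*4 = 60
  d6 = d3 + d1*2 + d4 = 48
  d7 = d3 + 9 = 15
  d8 = d5/3 - d4 - d6 = -40
  d9 = d8*3 = -120
  d10 = d2*5 - d7 - 4 = -5
  d11 = d2 - d1/3 + d9 = -611/5
Walk from origin (0, 0):
  seg 1: down by d5 = 60 → (0, -60)
  seg 2: right by d10 = -5 → (-5, -60)
  seg 3: down by d2 = 14/5 → (-5, -314/5)
  seg 4: down by d9 = -120 → (-5, 286/5)
  seg 5: right by d10 = -5 → (-10, 286/5)
  seg 6: down by d4 = 12 → (-10, 226/5)
  seg 7: up by d9 = -120 → (-10, -374/5)
  seg 8: up by d2 = 14/5 → (-10, -72)
  seg 9: right by d10 = -5 → (-15, -72)
  seg 10: up by d8 = -40 → (-15, -112)

d5 = 60
d6 = 48
d7 = 15
d8 = -40
d9 = -120
d10 = -5
d11 = -611/5
endpoint = (-15, -112)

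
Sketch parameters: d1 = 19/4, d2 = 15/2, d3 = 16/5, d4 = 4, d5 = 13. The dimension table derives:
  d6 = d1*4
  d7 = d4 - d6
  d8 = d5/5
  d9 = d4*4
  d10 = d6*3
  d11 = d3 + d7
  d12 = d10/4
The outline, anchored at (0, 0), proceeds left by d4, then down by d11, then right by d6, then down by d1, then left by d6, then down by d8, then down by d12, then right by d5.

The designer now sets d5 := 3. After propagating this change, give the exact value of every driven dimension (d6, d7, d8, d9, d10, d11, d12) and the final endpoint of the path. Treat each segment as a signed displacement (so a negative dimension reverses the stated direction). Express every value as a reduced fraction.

Apply edit: d5 := 3
  d6 = d1*4 = 19
  d7 = d4 - d6 = -15
  d8 = d5/5 = 3/5
  d9 = d4*4 = 16
  d10 = d6*3 = 57
  d11 = d3 + d7 = -59/5
  d12 = d10/4 = 57/4
Walk from origin (0, 0):
  seg 1: left by d4 = 4 → (-4, 0)
  seg 2: down by d11 = -59/5 → (-4, 59/5)
  seg 3: right by d6 = 19 → (15, 59/5)
  seg 4: down by d1 = 19/4 → (15, 141/20)
  seg 5: left by d6 = 19 → (-4, 141/20)
  seg 6: down by d8 = 3/5 → (-4, 129/20)
  seg 7: down by d12 = 57/4 → (-4, -39/5)
  seg 8: right by d5 = 3 → (-1, -39/5)

d6 = 19
d7 = -15
d8 = 3/5
d9 = 16
d10 = 57
d11 = -59/5
d12 = 57/4
endpoint = (-1, -39/5)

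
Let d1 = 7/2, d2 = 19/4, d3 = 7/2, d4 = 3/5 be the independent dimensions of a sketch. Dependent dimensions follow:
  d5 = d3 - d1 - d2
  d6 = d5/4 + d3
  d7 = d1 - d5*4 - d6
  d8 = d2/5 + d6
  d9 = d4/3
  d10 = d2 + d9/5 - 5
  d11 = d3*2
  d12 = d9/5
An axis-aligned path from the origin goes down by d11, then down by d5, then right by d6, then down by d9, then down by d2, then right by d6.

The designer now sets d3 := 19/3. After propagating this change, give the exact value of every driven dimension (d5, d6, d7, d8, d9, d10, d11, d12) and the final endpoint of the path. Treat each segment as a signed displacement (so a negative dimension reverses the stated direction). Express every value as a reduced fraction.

d5 = -23/12
d6 = 281/48
d7 = 85/16
d8 = 1633/240
d9 = 1/5
d10 = -21/100
d11 = 38/3
d12 = 1/25
endpoint = (281/24, -157/10)

Apply edit: d3 := 19/3
  d5 = d3 - d1 - d2 = -23/12
  d6 = d5/4 + d3 = 281/48
  d7 = d1 - d5*4 - d6 = 85/16
  d8 = d2/5 + d6 = 1633/240
  d9 = d4/3 = 1/5
  d10 = d2 + d9/5 - 5 = -21/100
  d11 = d3*2 = 38/3
  d12 = d9/5 = 1/25
Walk from origin (0, 0):
  seg 1: down by d11 = 38/3 → (0, -38/3)
  seg 2: down by d5 = -23/12 → (0, -43/4)
  seg 3: right by d6 = 281/48 → (281/48, -43/4)
  seg 4: down by d9 = 1/5 → (281/48, -219/20)
  seg 5: down by d2 = 19/4 → (281/48, -157/10)
  seg 6: right by d6 = 281/48 → (281/24, -157/10)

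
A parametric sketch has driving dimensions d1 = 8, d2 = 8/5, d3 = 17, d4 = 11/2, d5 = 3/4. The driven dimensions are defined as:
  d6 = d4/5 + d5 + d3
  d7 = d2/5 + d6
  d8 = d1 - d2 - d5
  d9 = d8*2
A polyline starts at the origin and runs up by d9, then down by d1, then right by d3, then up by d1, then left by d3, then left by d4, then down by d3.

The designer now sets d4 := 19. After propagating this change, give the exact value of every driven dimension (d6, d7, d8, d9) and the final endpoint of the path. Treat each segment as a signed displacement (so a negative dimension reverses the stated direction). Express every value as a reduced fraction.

Apply edit: d4 := 19
  d6 = d4/5 + d5 + d3 = 431/20
  d7 = d2/5 + d6 = 2187/100
  d8 = d1 - d2 - d5 = 113/20
  d9 = d8*2 = 113/10
Walk from origin (0, 0):
  seg 1: up by d9 = 113/10 → (0, 113/10)
  seg 2: down by d1 = 8 → (0, 33/10)
  seg 3: right by d3 = 17 → (17, 33/10)
  seg 4: up by d1 = 8 → (17, 113/10)
  seg 5: left by d3 = 17 → (0, 113/10)
  seg 6: left by d4 = 19 → (-19, 113/10)
  seg 7: down by d3 = 17 → (-19, -57/10)

d6 = 431/20
d7 = 2187/100
d8 = 113/20
d9 = 113/10
endpoint = (-19, -57/10)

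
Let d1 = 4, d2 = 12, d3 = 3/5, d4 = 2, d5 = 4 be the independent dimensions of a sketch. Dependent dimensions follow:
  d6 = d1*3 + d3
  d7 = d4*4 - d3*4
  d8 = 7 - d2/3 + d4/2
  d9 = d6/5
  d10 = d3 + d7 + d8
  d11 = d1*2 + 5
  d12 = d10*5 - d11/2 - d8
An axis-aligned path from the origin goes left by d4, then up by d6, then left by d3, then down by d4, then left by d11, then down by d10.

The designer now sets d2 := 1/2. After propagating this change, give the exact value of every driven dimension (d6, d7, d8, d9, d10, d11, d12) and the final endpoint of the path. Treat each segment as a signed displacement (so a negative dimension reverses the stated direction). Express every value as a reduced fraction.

Apply edit: d2 := 1/2
  d6 = d1*3 + d3 = 63/5
  d7 = d4*4 - d3*4 = 28/5
  d8 = 7 - d2/3 + d4/2 = 47/6
  d9 = d6/5 = 63/25
  d10 = d3 + d7 + d8 = 421/30
  d11 = d1*2 + 5 = 13
  d12 = d10*5 - d11/2 - d8 = 335/6
Walk from origin (0, 0):
  seg 1: left by d4 = 2 → (-2, 0)
  seg 2: up by d6 = 63/5 → (-2, 63/5)
  seg 3: left by d3 = 3/5 → (-13/5, 63/5)
  seg 4: down by d4 = 2 → (-13/5, 53/5)
  seg 5: left by d11 = 13 → (-78/5, 53/5)
  seg 6: down by d10 = 421/30 → (-78/5, -103/30)

d6 = 63/5
d7 = 28/5
d8 = 47/6
d9 = 63/25
d10 = 421/30
d11 = 13
d12 = 335/6
endpoint = (-78/5, -103/30)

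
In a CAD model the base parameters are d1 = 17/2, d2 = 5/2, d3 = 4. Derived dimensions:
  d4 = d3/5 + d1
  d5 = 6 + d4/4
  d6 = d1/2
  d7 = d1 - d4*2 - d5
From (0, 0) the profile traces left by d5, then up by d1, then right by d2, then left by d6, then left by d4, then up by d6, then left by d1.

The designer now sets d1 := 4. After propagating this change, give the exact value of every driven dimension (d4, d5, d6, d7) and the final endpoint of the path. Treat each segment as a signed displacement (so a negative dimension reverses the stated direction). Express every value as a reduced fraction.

d4 = 24/5
d5 = 36/5
d6 = 2
d7 = -64/5
endpoint = (-31/2, 6)

Apply edit: d1 := 4
  d4 = d3/5 + d1 = 24/5
  d5 = 6 + d4/4 = 36/5
  d6 = d1/2 = 2
  d7 = d1 - d4*2 - d5 = -64/5
Walk from origin (0, 0):
  seg 1: left by d5 = 36/5 → (-36/5, 0)
  seg 2: up by d1 = 4 → (-36/5, 4)
  seg 3: right by d2 = 5/2 → (-47/10, 4)
  seg 4: left by d6 = 2 → (-67/10, 4)
  seg 5: left by d4 = 24/5 → (-23/2, 4)
  seg 6: up by d6 = 2 → (-23/2, 6)
  seg 7: left by d1 = 4 → (-31/2, 6)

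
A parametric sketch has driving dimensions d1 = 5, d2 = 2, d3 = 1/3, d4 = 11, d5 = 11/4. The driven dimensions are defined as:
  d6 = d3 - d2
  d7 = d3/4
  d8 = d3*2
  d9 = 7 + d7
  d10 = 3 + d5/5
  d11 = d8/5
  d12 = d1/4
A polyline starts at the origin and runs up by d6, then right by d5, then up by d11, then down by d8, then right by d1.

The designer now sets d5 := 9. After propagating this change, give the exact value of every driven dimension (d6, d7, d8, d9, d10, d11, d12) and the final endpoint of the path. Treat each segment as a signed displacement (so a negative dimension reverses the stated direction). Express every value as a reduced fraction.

Apply edit: d5 := 9
  d6 = d3 - d2 = -5/3
  d7 = d3/4 = 1/12
  d8 = d3*2 = 2/3
  d9 = 7 + d7 = 85/12
  d10 = 3 + d5/5 = 24/5
  d11 = d8/5 = 2/15
  d12 = d1/4 = 5/4
Walk from origin (0, 0):
  seg 1: up by d6 = -5/3 → (0, -5/3)
  seg 2: right by d5 = 9 → (9, -5/3)
  seg 3: up by d11 = 2/15 → (9, -23/15)
  seg 4: down by d8 = 2/3 → (9, -11/5)
  seg 5: right by d1 = 5 → (14, -11/5)

d6 = -5/3
d7 = 1/12
d8 = 2/3
d9 = 85/12
d10 = 24/5
d11 = 2/15
d12 = 5/4
endpoint = (14, -11/5)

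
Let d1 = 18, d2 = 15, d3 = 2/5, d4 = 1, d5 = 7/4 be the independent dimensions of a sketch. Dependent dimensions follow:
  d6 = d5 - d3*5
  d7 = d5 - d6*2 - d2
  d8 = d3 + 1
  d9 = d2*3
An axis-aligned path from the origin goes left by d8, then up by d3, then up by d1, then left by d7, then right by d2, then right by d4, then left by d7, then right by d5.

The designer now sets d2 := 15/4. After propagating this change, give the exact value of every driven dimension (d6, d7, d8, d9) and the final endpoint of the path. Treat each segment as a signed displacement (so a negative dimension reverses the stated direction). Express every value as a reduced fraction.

d6 = -1/4
d7 = -3/2
d8 = 7/5
d9 = 45/4
endpoint = (81/10, 92/5)

Apply edit: d2 := 15/4
  d6 = d5 - d3*5 = -1/4
  d7 = d5 - d6*2 - d2 = -3/2
  d8 = d3 + 1 = 7/5
  d9 = d2*3 = 45/4
Walk from origin (0, 0):
  seg 1: left by d8 = 7/5 → (-7/5, 0)
  seg 2: up by d3 = 2/5 → (-7/5, 2/5)
  seg 3: up by d1 = 18 → (-7/5, 92/5)
  seg 4: left by d7 = -3/2 → (1/10, 92/5)
  seg 5: right by d2 = 15/4 → (77/20, 92/5)
  seg 6: right by d4 = 1 → (97/20, 92/5)
  seg 7: left by d7 = -3/2 → (127/20, 92/5)
  seg 8: right by d5 = 7/4 → (81/10, 92/5)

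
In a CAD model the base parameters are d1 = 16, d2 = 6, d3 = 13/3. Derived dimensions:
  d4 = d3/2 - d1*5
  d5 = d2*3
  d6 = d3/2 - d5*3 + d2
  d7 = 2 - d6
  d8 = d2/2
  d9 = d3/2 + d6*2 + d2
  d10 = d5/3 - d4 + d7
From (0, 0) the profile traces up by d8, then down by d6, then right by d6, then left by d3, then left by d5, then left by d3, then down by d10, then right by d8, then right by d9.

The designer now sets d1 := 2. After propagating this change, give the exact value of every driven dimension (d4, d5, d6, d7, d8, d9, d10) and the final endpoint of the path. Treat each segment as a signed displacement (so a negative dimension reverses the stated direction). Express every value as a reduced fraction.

d4 = -47/6
d5 = 18
d6 = -275/6
d7 = 287/6
d8 = 3
d9 = -167/2
d10 = 185/3
endpoint = (-153, -77/6)

Apply edit: d1 := 2
  d4 = d3/2 - d1*5 = -47/6
  d5 = d2*3 = 18
  d6 = d3/2 - d5*3 + d2 = -275/6
  d7 = 2 - d6 = 287/6
  d8 = d2/2 = 3
  d9 = d3/2 + d6*2 + d2 = -167/2
  d10 = d5/3 - d4 + d7 = 185/3
Walk from origin (0, 0):
  seg 1: up by d8 = 3 → (0, 3)
  seg 2: down by d6 = -275/6 → (0, 293/6)
  seg 3: right by d6 = -275/6 → (-275/6, 293/6)
  seg 4: left by d3 = 13/3 → (-301/6, 293/6)
  seg 5: left by d5 = 18 → (-409/6, 293/6)
  seg 6: left by d3 = 13/3 → (-145/2, 293/6)
  seg 7: down by d10 = 185/3 → (-145/2, -77/6)
  seg 8: right by d8 = 3 → (-139/2, -77/6)
  seg 9: right by d9 = -167/2 → (-153, -77/6)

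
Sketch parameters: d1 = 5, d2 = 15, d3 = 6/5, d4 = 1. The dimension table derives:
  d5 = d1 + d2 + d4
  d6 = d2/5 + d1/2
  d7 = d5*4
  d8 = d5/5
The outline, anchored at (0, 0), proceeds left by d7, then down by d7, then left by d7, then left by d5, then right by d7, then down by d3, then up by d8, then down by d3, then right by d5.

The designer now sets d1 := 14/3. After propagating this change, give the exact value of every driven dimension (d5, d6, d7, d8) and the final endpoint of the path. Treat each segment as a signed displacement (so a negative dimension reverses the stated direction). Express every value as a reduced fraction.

d5 = 62/3
d6 = 16/3
d7 = 248/3
d8 = 62/15
endpoint = (-248/3, -1214/15)

Apply edit: d1 := 14/3
  d5 = d1 + d2 + d4 = 62/3
  d6 = d2/5 + d1/2 = 16/3
  d7 = d5*4 = 248/3
  d8 = d5/5 = 62/15
Walk from origin (0, 0):
  seg 1: left by d7 = 248/3 → (-248/3, 0)
  seg 2: down by d7 = 248/3 → (-248/3, -248/3)
  seg 3: left by d7 = 248/3 → (-496/3, -248/3)
  seg 4: left by d5 = 62/3 → (-186, -248/3)
  seg 5: right by d7 = 248/3 → (-310/3, -248/3)
  seg 6: down by d3 = 6/5 → (-310/3, -1258/15)
  seg 7: up by d8 = 62/15 → (-310/3, -1196/15)
  seg 8: down by d3 = 6/5 → (-310/3, -1214/15)
  seg 9: right by d5 = 62/3 → (-248/3, -1214/15)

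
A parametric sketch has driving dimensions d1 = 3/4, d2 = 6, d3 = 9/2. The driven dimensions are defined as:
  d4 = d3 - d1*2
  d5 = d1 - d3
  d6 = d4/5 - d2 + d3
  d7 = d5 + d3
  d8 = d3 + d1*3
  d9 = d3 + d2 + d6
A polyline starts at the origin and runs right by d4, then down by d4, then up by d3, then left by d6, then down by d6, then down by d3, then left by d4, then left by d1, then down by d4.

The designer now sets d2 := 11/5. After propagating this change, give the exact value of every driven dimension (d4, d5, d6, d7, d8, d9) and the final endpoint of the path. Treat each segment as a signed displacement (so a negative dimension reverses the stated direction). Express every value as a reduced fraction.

d4 = 3
d5 = -15/4
d6 = 29/10
d7 = 3/4
d8 = 27/4
d9 = 48/5
endpoint = (-73/20, -89/10)

Apply edit: d2 := 11/5
  d4 = d3 - d1*2 = 3
  d5 = d1 - d3 = -15/4
  d6 = d4/5 - d2 + d3 = 29/10
  d7 = d5 + d3 = 3/4
  d8 = d3 + d1*3 = 27/4
  d9 = d3 + d2 + d6 = 48/5
Walk from origin (0, 0):
  seg 1: right by d4 = 3 → (3, 0)
  seg 2: down by d4 = 3 → (3, -3)
  seg 3: up by d3 = 9/2 → (3, 3/2)
  seg 4: left by d6 = 29/10 → (1/10, 3/2)
  seg 5: down by d6 = 29/10 → (1/10, -7/5)
  seg 6: down by d3 = 9/2 → (1/10, -59/10)
  seg 7: left by d4 = 3 → (-29/10, -59/10)
  seg 8: left by d1 = 3/4 → (-73/20, -59/10)
  seg 9: down by d4 = 3 → (-73/20, -89/10)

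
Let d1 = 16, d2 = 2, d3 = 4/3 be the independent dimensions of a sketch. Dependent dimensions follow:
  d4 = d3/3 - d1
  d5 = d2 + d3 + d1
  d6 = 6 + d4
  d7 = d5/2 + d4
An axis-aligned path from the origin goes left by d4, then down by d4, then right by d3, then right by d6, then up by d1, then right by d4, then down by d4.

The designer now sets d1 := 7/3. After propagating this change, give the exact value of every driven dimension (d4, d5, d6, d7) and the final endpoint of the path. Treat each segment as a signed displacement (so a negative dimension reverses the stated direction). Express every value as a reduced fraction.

d4 = -17/9
d5 = 17/3
d6 = 37/9
d7 = 17/18
endpoint = (49/9, 55/9)

Apply edit: d1 := 7/3
  d4 = d3/3 - d1 = -17/9
  d5 = d2 + d3 + d1 = 17/3
  d6 = 6 + d4 = 37/9
  d7 = d5/2 + d4 = 17/18
Walk from origin (0, 0):
  seg 1: left by d4 = -17/9 → (17/9, 0)
  seg 2: down by d4 = -17/9 → (17/9, 17/9)
  seg 3: right by d3 = 4/3 → (29/9, 17/9)
  seg 4: right by d6 = 37/9 → (22/3, 17/9)
  seg 5: up by d1 = 7/3 → (22/3, 38/9)
  seg 6: right by d4 = -17/9 → (49/9, 38/9)
  seg 7: down by d4 = -17/9 → (49/9, 55/9)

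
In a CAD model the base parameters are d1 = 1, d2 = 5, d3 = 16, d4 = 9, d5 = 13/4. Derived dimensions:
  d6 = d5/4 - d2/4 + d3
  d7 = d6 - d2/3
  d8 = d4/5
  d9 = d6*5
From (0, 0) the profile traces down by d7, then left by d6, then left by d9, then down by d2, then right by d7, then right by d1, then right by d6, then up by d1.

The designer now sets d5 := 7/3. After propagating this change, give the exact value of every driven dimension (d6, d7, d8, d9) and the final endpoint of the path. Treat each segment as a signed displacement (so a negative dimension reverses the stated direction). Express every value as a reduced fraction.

d6 = 46/3
d7 = 41/3
d8 = 9/5
d9 = 230/3
endpoint = (-62, -53/3)

Apply edit: d5 := 7/3
  d6 = d5/4 - d2/4 + d3 = 46/3
  d7 = d6 - d2/3 = 41/3
  d8 = d4/5 = 9/5
  d9 = d6*5 = 230/3
Walk from origin (0, 0):
  seg 1: down by d7 = 41/3 → (0, -41/3)
  seg 2: left by d6 = 46/3 → (-46/3, -41/3)
  seg 3: left by d9 = 230/3 → (-92, -41/3)
  seg 4: down by d2 = 5 → (-92, -56/3)
  seg 5: right by d7 = 41/3 → (-235/3, -56/3)
  seg 6: right by d1 = 1 → (-232/3, -56/3)
  seg 7: right by d6 = 46/3 → (-62, -56/3)
  seg 8: up by d1 = 1 → (-62, -53/3)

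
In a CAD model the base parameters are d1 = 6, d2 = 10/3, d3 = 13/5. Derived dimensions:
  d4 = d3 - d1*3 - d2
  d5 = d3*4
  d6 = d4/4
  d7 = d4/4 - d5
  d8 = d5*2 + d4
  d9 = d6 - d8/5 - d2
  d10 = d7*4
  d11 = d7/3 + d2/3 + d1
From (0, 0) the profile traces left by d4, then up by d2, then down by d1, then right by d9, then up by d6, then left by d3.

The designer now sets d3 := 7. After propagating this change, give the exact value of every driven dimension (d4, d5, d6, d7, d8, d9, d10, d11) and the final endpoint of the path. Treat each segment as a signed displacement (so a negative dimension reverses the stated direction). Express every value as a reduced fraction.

d4 = -43/3
d5 = 28
d6 = -43/12
d7 = -379/12
d8 = 125/3
d9 = -61/4
d10 = -379/3
d11 = -41/12
endpoint = (-95/12, -25/4)

Apply edit: d3 := 7
  d4 = d3 - d1*3 - d2 = -43/3
  d5 = d3*4 = 28
  d6 = d4/4 = -43/12
  d7 = d4/4 - d5 = -379/12
  d8 = d5*2 + d4 = 125/3
  d9 = d6 - d8/5 - d2 = -61/4
  d10 = d7*4 = -379/3
  d11 = d7/3 + d2/3 + d1 = -41/12
Walk from origin (0, 0):
  seg 1: left by d4 = -43/3 → (43/3, 0)
  seg 2: up by d2 = 10/3 → (43/3, 10/3)
  seg 3: down by d1 = 6 → (43/3, -8/3)
  seg 4: right by d9 = -61/4 → (-11/12, -8/3)
  seg 5: up by d6 = -43/12 → (-11/12, -25/4)
  seg 6: left by d3 = 7 → (-95/12, -25/4)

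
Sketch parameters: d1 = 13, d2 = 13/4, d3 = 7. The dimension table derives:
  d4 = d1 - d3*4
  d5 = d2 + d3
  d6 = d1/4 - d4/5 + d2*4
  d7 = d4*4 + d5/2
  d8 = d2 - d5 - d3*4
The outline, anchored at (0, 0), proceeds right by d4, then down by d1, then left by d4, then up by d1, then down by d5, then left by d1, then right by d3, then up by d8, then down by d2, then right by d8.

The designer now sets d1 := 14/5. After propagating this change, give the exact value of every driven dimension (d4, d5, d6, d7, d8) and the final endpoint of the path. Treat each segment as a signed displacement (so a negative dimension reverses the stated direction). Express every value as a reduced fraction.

Apply edit: d1 := 14/5
  d4 = d1 - d3*4 = -126/5
  d5 = d2 + d3 = 41/4
  d6 = d1/4 - d4/5 + d2*4 = 937/50
  d7 = d4*4 + d5/2 = -3827/40
  d8 = d2 - d5 - d3*4 = -35
Walk from origin (0, 0):
  seg 1: right by d4 = -126/5 → (-126/5, 0)
  seg 2: down by d1 = 14/5 → (-126/5, -14/5)
  seg 3: left by d4 = -126/5 → (0, -14/5)
  seg 4: up by d1 = 14/5 → (0, 0)
  seg 5: down by d5 = 41/4 → (0, -41/4)
  seg 6: left by d1 = 14/5 → (-14/5, -41/4)
  seg 7: right by d3 = 7 → (21/5, -41/4)
  seg 8: up by d8 = -35 → (21/5, -181/4)
  seg 9: down by d2 = 13/4 → (21/5, -97/2)
  seg 10: right by d8 = -35 → (-154/5, -97/2)

d4 = -126/5
d5 = 41/4
d6 = 937/50
d7 = -3827/40
d8 = -35
endpoint = (-154/5, -97/2)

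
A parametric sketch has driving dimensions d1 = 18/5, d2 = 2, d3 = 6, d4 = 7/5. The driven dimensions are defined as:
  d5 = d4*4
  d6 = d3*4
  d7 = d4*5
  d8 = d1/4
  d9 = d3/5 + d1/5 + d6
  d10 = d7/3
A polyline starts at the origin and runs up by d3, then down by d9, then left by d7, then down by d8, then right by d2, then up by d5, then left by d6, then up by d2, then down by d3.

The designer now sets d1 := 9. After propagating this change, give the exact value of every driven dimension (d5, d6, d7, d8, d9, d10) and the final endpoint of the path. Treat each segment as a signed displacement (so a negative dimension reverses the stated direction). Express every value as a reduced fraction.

Apply edit: d1 := 9
  d5 = d4*4 = 28/5
  d6 = d3*4 = 24
  d7 = d4*5 = 7
  d8 = d1/4 = 9/4
  d9 = d3/5 + d1/5 + d6 = 27
  d10 = d7/3 = 7/3
Walk from origin (0, 0):
  seg 1: up by d3 = 6 → (0, 6)
  seg 2: down by d9 = 27 → (0, -21)
  seg 3: left by d7 = 7 → (-7, -21)
  seg 4: down by d8 = 9/4 → (-7, -93/4)
  seg 5: right by d2 = 2 → (-5, -93/4)
  seg 6: up by d5 = 28/5 → (-5, -353/20)
  seg 7: left by d6 = 24 → (-29, -353/20)
  seg 8: up by d2 = 2 → (-29, -313/20)
  seg 9: down by d3 = 6 → (-29, -433/20)

d5 = 28/5
d6 = 24
d7 = 7
d8 = 9/4
d9 = 27
d10 = 7/3
endpoint = (-29, -433/20)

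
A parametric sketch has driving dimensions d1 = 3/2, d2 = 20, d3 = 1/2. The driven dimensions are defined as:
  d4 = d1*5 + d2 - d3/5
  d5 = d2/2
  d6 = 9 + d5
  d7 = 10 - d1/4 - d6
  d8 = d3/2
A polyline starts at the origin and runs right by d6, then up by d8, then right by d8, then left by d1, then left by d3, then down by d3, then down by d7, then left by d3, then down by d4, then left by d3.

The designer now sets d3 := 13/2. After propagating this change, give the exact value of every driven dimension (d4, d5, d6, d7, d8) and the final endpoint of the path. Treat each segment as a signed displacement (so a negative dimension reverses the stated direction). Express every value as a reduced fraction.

d4 = 131/5
d5 = 10
d6 = 19
d7 = -75/8
d8 = 13/4
endpoint = (5/4, -803/40)

Apply edit: d3 := 13/2
  d4 = d1*5 + d2 - d3/5 = 131/5
  d5 = d2/2 = 10
  d6 = 9 + d5 = 19
  d7 = 10 - d1/4 - d6 = -75/8
  d8 = d3/2 = 13/4
Walk from origin (0, 0):
  seg 1: right by d6 = 19 → (19, 0)
  seg 2: up by d8 = 13/4 → (19, 13/4)
  seg 3: right by d8 = 13/4 → (89/4, 13/4)
  seg 4: left by d1 = 3/2 → (83/4, 13/4)
  seg 5: left by d3 = 13/2 → (57/4, 13/4)
  seg 6: down by d3 = 13/2 → (57/4, -13/4)
  seg 7: down by d7 = -75/8 → (57/4, 49/8)
  seg 8: left by d3 = 13/2 → (31/4, 49/8)
  seg 9: down by d4 = 131/5 → (31/4, -803/40)
  seg 10: left by d3 = 13/2 → (5/4, -803/40)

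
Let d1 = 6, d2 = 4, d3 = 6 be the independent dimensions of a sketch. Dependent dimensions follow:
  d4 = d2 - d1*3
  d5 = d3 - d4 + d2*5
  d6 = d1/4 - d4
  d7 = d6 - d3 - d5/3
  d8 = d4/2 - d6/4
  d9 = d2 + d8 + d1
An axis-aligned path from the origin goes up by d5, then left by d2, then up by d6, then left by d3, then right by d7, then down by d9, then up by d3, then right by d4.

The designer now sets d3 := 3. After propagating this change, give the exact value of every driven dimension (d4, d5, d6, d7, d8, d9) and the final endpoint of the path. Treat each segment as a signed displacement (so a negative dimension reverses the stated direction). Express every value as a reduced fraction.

d4 = -14
d5 = 37
d6 = 31/2
d7 = 1/6
d8 = -87/8
d9 = -7/8
endpoint = (-125/6, 451/8)

Apply edit: d3 := 3
  d4 = d2 - d1*3 = -14
  d5 = d3 - d4 + d2*5 = 37
  d6 = d1/4 - d4 = 31/2
  d7 = d6 - d3 - d5/3 = 1/6
  d8 = d4/2 - d6/4 = -87/8
  d9 = d2 + d8 + d1 = -7/8
Walk from origin (0, 0):
  seg 1: up by d5 = 37 → (0, 37)
  seg 2: left by d2 = 4 → (-4, 37)
  seg 3: up by d6 = 31/2 → (-4, 105/2)
  seg 4: left by d3 = 3 → (-7, 105/2)
  seg 5: right by d7 = 1/6 → (-41/6, 105/2)
  seg 6: down by d9 = -7/8 → (-41/6, 427/8)
  seg 7: up by d3 = 3 → (-41/6, 451/8)
  seg 8: right by d4 = -14 → (-125/6, 451/8)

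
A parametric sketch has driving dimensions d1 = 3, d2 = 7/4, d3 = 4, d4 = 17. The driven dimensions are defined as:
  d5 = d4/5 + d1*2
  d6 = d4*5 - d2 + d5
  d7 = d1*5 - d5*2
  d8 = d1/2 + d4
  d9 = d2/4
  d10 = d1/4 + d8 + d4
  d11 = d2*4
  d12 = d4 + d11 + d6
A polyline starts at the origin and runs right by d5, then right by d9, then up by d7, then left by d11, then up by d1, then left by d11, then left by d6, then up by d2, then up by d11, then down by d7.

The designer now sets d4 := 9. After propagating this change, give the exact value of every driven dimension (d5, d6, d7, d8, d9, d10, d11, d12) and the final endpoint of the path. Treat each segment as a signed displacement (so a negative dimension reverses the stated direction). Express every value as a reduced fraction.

Apply edit: d4 := 9
  d5 = d4/5 + d1*2 = 39/5
  d6 = d4*5 - d2 + d5 = 1021/20
  d7 = d1*5 - d5*2 = -3/5
  d8 = d1/2 + d4 = 21/2
  d9 = d2/4 = 7/16
  d10 = d1/4 + d8 + d4 = 81/4
  d11 = d2*4 = 7
  d12 = d4 + d11 + d6 = 1341/20
Walk from origin (0, 0):
  seg 1: right by d5 = 39/5 → (39/5, 0)
  seg 2: right by d9 = 7/16 → (659/80, 0)
  seg 3: up by d7 = -3/5 → (659/80, -3/5)
  seg 4: left by d11 = 7 → (99/80, -3/5)
  seg 5: up by d1 = 3 → (99/80, 12/5)
  seg 6: left by d11 = 7 → (-461/80, 12/5)
  seg 7: left by d6 = 1021/20 → (-909/16, 12/5)
  seg 8: up by d2 = 7/4 → (-909/16, 83/20)
  seg 9: up by d11 = 7 → (-909/16, 223/20)
  seg 10: down by d7 = -3/5 → (-909/16, 47/4)

d5 = 39/5
d6 = 1021/20
d7 = -3/5
d8 = 21/2
d9 = 7/16
d10 = 81/4
d11 = 7
d12 = 1341/20
endpoint = (-909/16, 47/4)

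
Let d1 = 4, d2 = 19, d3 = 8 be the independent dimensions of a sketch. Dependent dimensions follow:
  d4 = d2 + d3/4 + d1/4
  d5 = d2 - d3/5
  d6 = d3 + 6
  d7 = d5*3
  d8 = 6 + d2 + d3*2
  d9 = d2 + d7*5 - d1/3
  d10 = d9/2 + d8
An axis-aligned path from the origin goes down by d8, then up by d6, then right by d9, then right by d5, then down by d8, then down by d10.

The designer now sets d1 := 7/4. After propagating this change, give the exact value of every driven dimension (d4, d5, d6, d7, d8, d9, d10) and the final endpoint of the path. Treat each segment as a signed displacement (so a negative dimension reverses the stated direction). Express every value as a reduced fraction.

d4 = 343/16
d5 = 87/5
d6 = 14
d7 = 261/5
d8 = 41
d9 = 3353/12
d10 = 4337/24
endpoint = (17809/60, -5969/24)

Apply edit: d1 := 7/4
  d4 = d2 + d3/4 + d1/4 = 343/16
  d5 = d2 - d3/5 = 87/5
  d6 = d3 + 6 = 14
  d7 = d5*3 = 261/5
  d8 = 6 + d2 + d3*2 = 41
  d9 = d2 + d7*5 - d1/3 = 3353/12
  d10 = d9/2 + d8 = 4337/24
Walk from origin (0, 0):
  seg 1: down by d8 = 41 → (0, -41)
  seg 2: up by d6 = 14 → (0, -27)
  seg 3: right by d9 = 3353/12 → (3353/12, -27)
  seg 4: right by d5 = 87/5 → (17809/60, -27)
  seg 5: down by d8 = 41 → (17809/60, -68)
  seg 6: down by d10 = 4337/24 → (17809/60, -5969/24)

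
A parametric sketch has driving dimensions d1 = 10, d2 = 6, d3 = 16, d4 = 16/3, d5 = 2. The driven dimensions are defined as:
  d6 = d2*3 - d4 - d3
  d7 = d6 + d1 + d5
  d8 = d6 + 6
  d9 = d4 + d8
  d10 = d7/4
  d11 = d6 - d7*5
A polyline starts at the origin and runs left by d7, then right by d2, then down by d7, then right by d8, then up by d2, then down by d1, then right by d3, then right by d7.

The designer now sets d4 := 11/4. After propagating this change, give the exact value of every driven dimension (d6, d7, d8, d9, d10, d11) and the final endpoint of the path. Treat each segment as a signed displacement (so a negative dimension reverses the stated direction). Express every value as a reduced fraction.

Apply edit: d4 := 11/4
  d6 = d2*3 - d4 - d3 = -3/4
  d7 = d6 + d1 + d5 = 45/4
  d8 = d6 + 6 = 21/4
  d9 = d4 + d8 = 8
  d10 = d7/4 = 45/16
  d11 = d6 - d7*5 = -57
Walk from origin (0, 0):
  seg 1: left by d7 = 45/4 → (-45/4, 0)
  seg 2: right by d2 = 6 → (-21/4, 0)
  seg 3: down by d7 = 45/4 → (-21/4, -45/4)
  seg 4: right by d8 = 21/4 → (0, -45/4)
  seg 5: up by d2 = 6 → (0, -21/4)
  seg 6: down by d1 = 10 → (0, -61/4)
  seg 7: right by d3 = 16 → (16, -61/4)
  seg 8: right by d7 = 45/4 → (109/4, -61/4)

d6 = -3/4
d7 = 45/4
d8 = 21/4
d9 = 8
d10 = 45/16
d11 = -57
endpoint = (109/4, -61/4)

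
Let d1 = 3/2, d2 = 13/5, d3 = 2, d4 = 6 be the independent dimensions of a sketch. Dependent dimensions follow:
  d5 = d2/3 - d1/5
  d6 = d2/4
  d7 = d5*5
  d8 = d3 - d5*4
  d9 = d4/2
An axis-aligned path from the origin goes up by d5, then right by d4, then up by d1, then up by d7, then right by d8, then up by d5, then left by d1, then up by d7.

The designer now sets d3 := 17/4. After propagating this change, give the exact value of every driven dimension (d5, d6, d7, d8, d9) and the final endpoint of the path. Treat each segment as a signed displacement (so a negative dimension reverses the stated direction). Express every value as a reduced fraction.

d5 = 17/30
d6 = 13/20
d7 = 17/6
d8 = 119/60
d9 = 3
endpoint = (389/60, 83/10)

Apply edit: d3 := 17/4
  d5 = d2/3 - d1/5 = 17/30
  d6 = d2/4 = 13/20
  d7 = d5*5 = 17/6
  d8 = d3 - d5*4 = 119/60
  d9 = d4/2 = 3
Walk from origin (0, 0):
  seg 1: up by d5 = 17/30 → (0, 17/30)
  seg 2: right by d4 = 6 → (6, 17/30)
  seg 3: up by d1 = 3/2 → (6, 31/15)
  seg 4: up by d7 = 17/6 → (6, 49/10)
  seg 5: right by d8 = 119/60 → (479/60, 49/10)
  seg 6: up by d5 = 17/30 → (479/60, 82/15)
  seg 7: left by d1 = 3/2 → (389/60, 82/15)
  seg 8: up by d7 = 17/6 → (389/60, 83/10)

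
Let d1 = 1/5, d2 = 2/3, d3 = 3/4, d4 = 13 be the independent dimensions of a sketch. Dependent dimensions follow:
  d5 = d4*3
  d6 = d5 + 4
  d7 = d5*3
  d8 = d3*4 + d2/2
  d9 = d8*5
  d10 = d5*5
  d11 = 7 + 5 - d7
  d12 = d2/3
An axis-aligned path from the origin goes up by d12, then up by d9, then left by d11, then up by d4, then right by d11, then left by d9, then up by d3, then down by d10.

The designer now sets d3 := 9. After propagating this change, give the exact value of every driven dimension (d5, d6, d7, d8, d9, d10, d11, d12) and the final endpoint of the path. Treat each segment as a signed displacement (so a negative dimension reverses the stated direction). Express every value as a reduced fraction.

d5 = 39
d6 = 43
d7 = 117
d8 = 109/3
d9 = 545/3
d10 = 195
d11 = -105
d12 = 2/9
endpoint = (-545/3, 80/9)

Apply edit: d3 := 9
  d5 = d4*3 = 39
  d6 = d5 + 4 = 43
  d7 = d5*3 = 117
  d8 = d3*4 + d2/2 = 109/3
  d9 = d8*5 = 545/3
  d10 = d5*5 = 195
  d11 = 7 + 5 - d7 = -105
  d12 = d2/3 = 2/9
Walk from origin (0, 0):
  seg 1: up by d12 = 2/9 → (0, 2/9)
  seg 2: up by d9 = 545/3 → (0, 1637/9)
  seg 3: left by d11 = -105 → (105, 1637/9)
  seg 4: up by d4 = 13 → (105, 1754/9)
  seg 5: right by d11 = -105 → (0, 1754/9)
  seg 6: left by d9 = 545/3 → (-545/3, 1754/9)
  seg 7: up by d3 = 9 → (-545/3, 1835/9)
  seg 8: down by d10 = 195 → (-545/3, 80/9)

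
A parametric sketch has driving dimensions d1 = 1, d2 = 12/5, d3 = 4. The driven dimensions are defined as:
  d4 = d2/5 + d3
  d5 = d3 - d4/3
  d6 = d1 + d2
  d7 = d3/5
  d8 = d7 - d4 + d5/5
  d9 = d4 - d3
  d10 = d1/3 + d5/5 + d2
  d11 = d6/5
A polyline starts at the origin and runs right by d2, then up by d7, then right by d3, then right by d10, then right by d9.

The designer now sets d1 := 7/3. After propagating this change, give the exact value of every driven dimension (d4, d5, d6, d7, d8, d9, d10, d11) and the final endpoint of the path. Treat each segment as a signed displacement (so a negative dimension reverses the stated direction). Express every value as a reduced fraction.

Apply edit: d1 := 7/3
  d4 = d2/5 + d3 = 112/25
  d5 = d3 - d4/3 = 188/75
  d6 = d1 + d2 = 71/15
  d7 = d3/5 = 4/5
  d8 = d7 - d4 + d5/5 = -1192/375
  d9 = d4 - d3 = 12/25
  d10 = d1/3 + d5/5 + d2 = 4139/1125
  d11 = d6/5 = 71/75
Walk from origin (0, 0):
  seg 1: right by d2 = 12/5 → (12/5, 0)
  seg 2: up by d7 = 4/5 → (12/5, 4/5)
  seg 3: right by d3 = 4 → (32/5, 4/5)
  seg 4: right by d10 = 4139/1125 → (11339/1125, 4/5)
  seg 5: right by d9 = 12/25 → (11879/1125, 4/5)

d4 = 112/25
d5 = 188/75
d6 = 71/15
d7 = 4/5
d8 = -1192/375
d9 = 12/25
d10 = 4139/1125
d11 = 71/75
endpoint = (11879/1125, 4/5)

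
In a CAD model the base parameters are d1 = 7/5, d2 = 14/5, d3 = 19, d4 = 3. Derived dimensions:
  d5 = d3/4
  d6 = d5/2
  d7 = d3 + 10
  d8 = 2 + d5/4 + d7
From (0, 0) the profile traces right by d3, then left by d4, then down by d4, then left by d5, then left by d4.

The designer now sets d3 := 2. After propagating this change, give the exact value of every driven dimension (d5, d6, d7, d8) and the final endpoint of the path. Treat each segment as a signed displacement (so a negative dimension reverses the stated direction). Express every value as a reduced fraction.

d5 = 1/2
d6 = 1/4
d7 = 12
d8 = 113/8
endpoint = (-9/2, -3)

Apply edit: d3 := 2
  d5 = d3/4 = 1/2
  d6 = d5/2 = 1/4
  d7 = d3 + 10 = 12
  d8 = 2 + d5/4 + d7 = 113/8
Walk from origin (0, 0):
  seg 1: right by d3 = 2 → (2, 0)
  seg 2: left by d4 = 3 → (-1, 0)
  seg 3: down by d4 = 3 → (-1, -3)
  seg 4: left by d5 = 1/2 → (-3/2, -3)
  seg 5: left by d4 = 3 → (-9/2, -3)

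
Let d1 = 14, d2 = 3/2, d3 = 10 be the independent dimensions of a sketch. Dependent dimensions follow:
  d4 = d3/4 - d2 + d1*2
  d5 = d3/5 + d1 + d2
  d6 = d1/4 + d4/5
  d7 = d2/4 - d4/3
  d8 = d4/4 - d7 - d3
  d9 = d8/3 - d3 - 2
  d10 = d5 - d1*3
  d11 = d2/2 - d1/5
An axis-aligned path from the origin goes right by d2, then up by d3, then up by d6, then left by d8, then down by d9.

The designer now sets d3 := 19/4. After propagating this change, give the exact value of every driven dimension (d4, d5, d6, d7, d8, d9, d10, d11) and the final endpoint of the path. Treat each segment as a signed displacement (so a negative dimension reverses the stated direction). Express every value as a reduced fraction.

d4 = 443/16
d5 = 329/20
d6 = 723/80
d7 = -425/48
d8 = 2117/192
d9 = -1771/576
d10 = -511/20
d11 = -41/20
endpoint = (-1829/192, 48563/2880)

Apply edit: d3 := 19/4
  d4 = d3/4 - d2 + d1*2 = 443/16
  d5 = d3/5 + d1 + d2 = 329/20
  d6 = d1/4 + d4/5 = 723/80
  d7 = d2/4 - d4/3 = -425/48
  d8 = d4/4 - d7 - d3 = 2117/192
  d9 = d8/3 - d3 - 2 = -1771/576
  d10 = d5 - d1*3 = -511/20
  d11 = d2/2 - d1/5 = -41/20
Walk from origin (0, 0):
  seg 1: right by d2 = 3/2 → (3/2, 0)
  seg 2: up by d3 = 19/4 → (3/2, 19/4)
  seg 3: up by d6 = 723/80 → (3/2, 1103/80)
  seg 4: left by d8 = 2117/192 → (-1829/192, 1103/80)
  seg 5: down by d9 = -1771/576 → (-1829/192, 48563/2880)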